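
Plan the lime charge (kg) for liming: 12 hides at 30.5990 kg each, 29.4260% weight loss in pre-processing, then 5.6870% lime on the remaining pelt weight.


Total_raw = N * avg_wt = 12 * 30.5990 = 367.1880 kg
Substrate = Total_raw * (1 - loss/100) = 367.1880 * (1 - 29.4260/100) = 259.1393 kg
Lime = Substrate * pct / 100 = 259.1393 * 5.6870 / 100 = 14.7372 kg


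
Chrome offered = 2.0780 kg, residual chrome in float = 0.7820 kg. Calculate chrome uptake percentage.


Formula: Uptake = (offered - residual) / offered * 100
Substituting: Uptake = (2.0780 - 0.7820) / 2.0780 * 100
Result: 62.3677 %


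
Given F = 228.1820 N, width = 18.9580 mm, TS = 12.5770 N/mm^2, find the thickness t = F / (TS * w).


Formula: t = F / (TS * w)
Substituting: t = 228.1820 / (12.5770 * 18.9580)
Result: 0.9570 mm


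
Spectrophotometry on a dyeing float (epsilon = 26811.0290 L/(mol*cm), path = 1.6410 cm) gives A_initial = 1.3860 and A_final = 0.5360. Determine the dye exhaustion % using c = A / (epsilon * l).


c_initial = A_i / (epsilon * l) = 1.3860 / (26811.0290 * 1.6410) = 3.1502e-05 mol/L
c_final = A_f / (epsilon * l) = 0.5360 / (26811.0290 * 1.6410) = 1.2183e-05 mol/L
Exhaustion = (c_initial - c_final) / c_initial * 100 = (3.1502e-05 - 1.2183e-05) / 3.1502e-05 * 100 = 61.3276 %


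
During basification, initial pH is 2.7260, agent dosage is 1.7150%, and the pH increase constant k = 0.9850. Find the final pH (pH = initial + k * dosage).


Formula: pH_final = pH_initial + k * base_pct
Substituting: pH_final = 2.7260 + 0.9850 * 1.7150
Result: 4.4153


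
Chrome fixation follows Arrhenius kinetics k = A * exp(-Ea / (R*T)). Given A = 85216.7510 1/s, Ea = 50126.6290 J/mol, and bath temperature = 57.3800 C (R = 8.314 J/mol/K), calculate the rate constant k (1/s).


T_K = T_C + 273.15 = 57.3800 + 273.15 = 330.5300 K
exponent = -Ea / (R * T_K) = -50126.6290 / (8.314 * 330.5300) = -18.2410
k = A * exp(exponent) = 85216.7510 * exp(-18.2410) = 0.00101995 1/s


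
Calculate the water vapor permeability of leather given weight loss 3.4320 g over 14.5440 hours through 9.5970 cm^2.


Formula: WVP = loss / (area * time)
Substituting: WVP = 3.4320 / (9.5970 * 14.5440)
Result: 0.0245883 g/(cm^2*hr)


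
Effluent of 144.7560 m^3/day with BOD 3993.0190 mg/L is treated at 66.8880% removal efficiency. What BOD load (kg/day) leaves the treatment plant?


Load_in = volume * conc / 1000 = 144.7560 * 3993.0190 / 1000 = 578.0135 kg/day
Removed = Load_in * eff / 100 = 578.0135 * 66.8880 / 100 = 386.6216 kg/day
Load_out = Load_in - Removed = 578.0135 - 386.6216 = 191.3918 kg/day


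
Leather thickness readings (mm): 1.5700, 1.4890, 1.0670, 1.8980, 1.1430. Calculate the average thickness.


Formula: Average = sum / n
Substituting: Average = 7.1670 / 5
Result: 1.4334 mm


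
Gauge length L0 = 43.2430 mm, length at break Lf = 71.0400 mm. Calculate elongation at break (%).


Formula: Elongation = (Lf - L0) / L0 * 100
Substituting: Elongation = (71.0400 - 43.2430) / 43.2430 * 100
Result: 64.2809 %


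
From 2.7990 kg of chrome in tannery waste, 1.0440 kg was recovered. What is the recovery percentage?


Formula: Recovery = recovered / input * 100
Substituting: Recovery = 1.0440 / 2.7990 * 100
Result: 37.2990 %


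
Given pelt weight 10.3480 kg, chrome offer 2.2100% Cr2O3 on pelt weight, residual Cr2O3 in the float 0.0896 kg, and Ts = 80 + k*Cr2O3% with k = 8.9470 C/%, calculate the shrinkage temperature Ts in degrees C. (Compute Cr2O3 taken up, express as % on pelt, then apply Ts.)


Offered = pelt * offer_pct / 100 = 10.3480 * 2.2100 / 100 = 0.2287 kg
Uptake = offered - residual = 0.2287 - 0.0896 = 0.1391 kg
Cr2O3% on pelt = uptake / pelt * 100 = 0.1391 / 10.3480 * 100 = 1.3441 %
Ts = 80 + k * Cr2O3% = 80 + 8.9470 * 1.3441 = 92.0260 C


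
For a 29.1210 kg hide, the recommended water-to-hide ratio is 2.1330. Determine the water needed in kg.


Formula: Water = hide_weight * ratio
Substituting: Water = 29.1210 * 2.1330
Result: 62.1151 kg


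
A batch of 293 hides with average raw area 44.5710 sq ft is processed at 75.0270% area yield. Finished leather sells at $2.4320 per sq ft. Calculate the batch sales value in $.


Raw_total = N * avg_area = 293 * 44.5710 = 13059.3030 sq ft
Finished = Raw_total * yield / 100 = 13059.3030 * 75.0270 / 100 = 9798.0033 sq ft
Value = Finished * price = 9798.0033 * 2.4320 = 23828.7439 $


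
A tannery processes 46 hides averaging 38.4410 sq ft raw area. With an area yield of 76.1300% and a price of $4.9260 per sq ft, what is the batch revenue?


Raw_total = N * avg_area = 46 * 38.4410 = 1768.2860 sq ft
Finished = Raw_total * yield / 100 = 1768.2860 * 76.1300 / 100 = 1346.1961 sq ft
Value = Finished * price = 1346.1961 * 4.9260 = 6631.3621 $


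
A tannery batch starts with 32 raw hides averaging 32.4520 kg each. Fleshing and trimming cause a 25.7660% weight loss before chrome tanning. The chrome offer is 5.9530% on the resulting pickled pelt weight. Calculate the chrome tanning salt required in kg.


Total_raw = N * avg_wt = 32 * 32.4520 = 1038.4640 kg
Substrate = Total_raw * (1 - loss/100) = 1038.4640 * (1 - 25.7660/100) = 770.8934 kg
Chrome = Substrate * pct / 100 = 770.8934 * 5.9530 / 100 = 45.8913 kg


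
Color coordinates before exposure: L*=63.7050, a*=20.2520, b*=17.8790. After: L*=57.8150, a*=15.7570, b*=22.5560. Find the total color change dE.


dL = -5.8900, da = -4.4950, db = 4.6770
dE = sqrt((-5.8900)^2 + (-4.4950)^2 + 4.6770^2) = 8.7619


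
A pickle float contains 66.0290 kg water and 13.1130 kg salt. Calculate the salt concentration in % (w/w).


Formula: Conc = salt / (water + salt) * 100
Substituting: Conc = 13.1130 / (66.0290 + 13.1130) * 100
Result: 16.5690 %


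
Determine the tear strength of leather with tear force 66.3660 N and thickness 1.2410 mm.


Formula: Tear strength = force / thickness
Substituting: Tear strength = 66.3660 / 1.2410
Result: 53.4778 N/mm


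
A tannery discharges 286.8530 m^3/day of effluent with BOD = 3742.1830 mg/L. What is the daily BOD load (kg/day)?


Formula: BOD_load = volume * conc / 1000
Substituting: BOD_load = 286.8530 * 3742.1830 / 1000
Result: 1073.4564 kg/day


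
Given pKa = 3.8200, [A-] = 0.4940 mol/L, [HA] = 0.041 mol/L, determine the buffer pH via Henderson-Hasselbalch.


ratio = [A-] / [HA] = 0.4940 / 0.041 = 12.0488
log10(ratio) = 1.0809
pH = pKa + log10(ratio) = 3.8200 + 1.0809 = 4.9009


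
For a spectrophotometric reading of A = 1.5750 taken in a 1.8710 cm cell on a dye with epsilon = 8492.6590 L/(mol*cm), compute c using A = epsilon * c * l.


Formula: c = A / (epsilon * l)
Substituting: c = 1.5750 / (8492.6590 * 1.8710)
Result: 9.9120e-05 mol/L


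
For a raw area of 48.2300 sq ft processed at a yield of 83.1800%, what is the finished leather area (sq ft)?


Formula: finished = raw * yield / 100
Substituting: finished = 48.2300 * 83.1800 / 100
Result: 40.1177 sq ft


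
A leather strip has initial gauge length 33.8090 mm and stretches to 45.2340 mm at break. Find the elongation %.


Formula: Elongation = (Lf - L0) / L0 * 100
Substituting: Elongation = (45.2340 - 33.8090) / 33.8090 * 100
Result: 33.7928 %


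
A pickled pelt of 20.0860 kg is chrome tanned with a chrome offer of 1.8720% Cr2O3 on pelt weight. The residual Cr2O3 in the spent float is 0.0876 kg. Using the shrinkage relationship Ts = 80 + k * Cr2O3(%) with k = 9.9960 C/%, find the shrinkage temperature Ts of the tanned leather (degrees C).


Offered = pelt * offer_pct / 100 = 20.0860 * 1.8720 / 100 = 0.3760 kg
Uptake = offered - residual = 0.3760 - 0.0876 = 0.2884 kg
Cr2O3% on pelt = uptake / pelt * 100 = 0.2884 / 20.0860 * 100 = 1.4359 %
Ts = 80 + k * Cr2O3% = 80 + 9.9960 * 1.4359 = 94.3530 C


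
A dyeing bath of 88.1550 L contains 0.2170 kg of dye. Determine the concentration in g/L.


Formula: Conc = dye_mass(kg) / volume(L) * 1000
Substituting: Conc = 0.2170 / 88.1550 * 1000
Result: 2.4616 g/L


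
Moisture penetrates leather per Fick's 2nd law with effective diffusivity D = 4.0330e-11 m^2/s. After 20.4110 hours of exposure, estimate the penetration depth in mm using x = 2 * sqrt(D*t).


t = 20.4110 hr * 3600 = 73479.6000 s
D * t = 4.0330e-11 * 73479.6000 = 2.9634e-06
x = 2 * sqrt(D*t) = 2 * sqrt(2.9634e-06) = 0.00344292 m = 3.4429 mm


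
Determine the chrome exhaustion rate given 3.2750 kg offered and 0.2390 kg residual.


Formula: Uptake = (offered - residual) / offered * 100
Substituting: Uptake = (3.2750 - 0.2390) / 3.2750 * 100
Result: 92.7023 %


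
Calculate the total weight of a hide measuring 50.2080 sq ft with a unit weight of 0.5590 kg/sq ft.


Formula: Weight = area * weight_per_sqft
Substituting: Weight = 50.2080 * 0.5590
Result: 28.0663 kg


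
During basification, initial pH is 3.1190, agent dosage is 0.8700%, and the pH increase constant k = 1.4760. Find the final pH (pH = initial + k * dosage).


Formula: pH_final = pH_initial + k * base_pct
Substituting: pH_final = 3.1190 + 1.4760 * 0.8700
Result: 4.4031


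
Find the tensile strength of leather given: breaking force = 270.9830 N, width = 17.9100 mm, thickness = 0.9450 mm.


Formula: TS = force / (width * thickness)
Substituting: TS = 270.9830 / (17.9100 * 0.9450)
Result: 16.0109 N/mm^2


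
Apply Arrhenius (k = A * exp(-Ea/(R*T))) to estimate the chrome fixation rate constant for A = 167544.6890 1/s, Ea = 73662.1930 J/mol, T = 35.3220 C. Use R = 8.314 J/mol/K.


T_K = T_C + 273.15 = 35.3220 + 273.15 = 308.4720 K
exponent = -Ea / (R * T_K) = -73662.1930 / (8.314 * 308.4720) = -28.7223
k = A * exp(exponent) = 167544.6890 * exp(-28.7223) = 5.6261e-08 1/s


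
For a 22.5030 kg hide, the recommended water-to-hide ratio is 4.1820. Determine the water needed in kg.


Formula: Water = hide_weight * ratio
Substituting: Water = 22.5030 * 4.1820
Result: 94.1075 kg


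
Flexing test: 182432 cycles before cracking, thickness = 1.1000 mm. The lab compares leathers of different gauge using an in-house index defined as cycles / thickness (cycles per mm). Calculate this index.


Formula: Index = cycles / thickness
Substituting: Index = 182432 / 1.1000
Result: 165847.2727 cycles/mm


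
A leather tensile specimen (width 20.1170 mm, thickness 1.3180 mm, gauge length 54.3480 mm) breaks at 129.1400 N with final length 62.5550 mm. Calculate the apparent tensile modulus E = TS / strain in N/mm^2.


TS = F / (w * t) = 129.1400 / (20.1170 * 1.3180) = 4.8706 N/mm^2
strain = (Lf - L0) / L0 = (62.5550 - 54.3480) / 54.3480 = 0.1510
E = TS / strain = 4.8706 / 0.1510 = 32.2538 N/mm^2


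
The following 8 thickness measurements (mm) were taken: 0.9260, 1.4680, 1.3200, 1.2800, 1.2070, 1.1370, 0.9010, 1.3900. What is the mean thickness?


Formula: Average = sum / n
Substituting: Average = 9.6290 / 8
Result: 1.2036 mm


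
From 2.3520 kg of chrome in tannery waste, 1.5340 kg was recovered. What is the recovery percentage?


Formula: Recovery = recovered / input * 100
Substituting: Recovery = 1.5340 / 2.3520 * 100
Result: 65.2211 %


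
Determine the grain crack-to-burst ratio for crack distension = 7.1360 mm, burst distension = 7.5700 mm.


Formula: Ratio = crack / burst
Substituting: Ratio = 7.1360 / 7.5700
Result: 0.9427


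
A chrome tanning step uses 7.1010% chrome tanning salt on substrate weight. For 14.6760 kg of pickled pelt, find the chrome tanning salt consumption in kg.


Formula: Chrome = substrate * pct / 100
Substituting: Chrome = 14.6760 * 7.1010 / 100
Result: 1.0421 kg


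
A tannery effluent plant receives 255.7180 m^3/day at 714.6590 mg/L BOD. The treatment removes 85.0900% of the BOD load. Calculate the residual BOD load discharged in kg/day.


Load_in = volume * conc / 1000 = 255.7180 * 714.6590 / 1000 = 182.7512 kg/day
Removed = Load_in * eff / 100 = 182.7512 * 85.0900 / 100 = 155.5030 kg/day
Load_out = Load_in - Removed = 182.7512 - 155.5030 = 27.2482 kg/day


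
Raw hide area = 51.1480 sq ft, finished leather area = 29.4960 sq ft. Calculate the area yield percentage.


Formula: Yield = finished / raw * 100
Substituting: Yield = 29.4960 / 51.1480 * 100
Result: 57.6679 %


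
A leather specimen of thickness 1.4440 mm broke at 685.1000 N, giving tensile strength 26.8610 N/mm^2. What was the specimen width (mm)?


Formula: w = F / (TS * t)
Substituting: w = 685.1000 / (26.8610 * 1.4440)
Result: 17.6630 mm


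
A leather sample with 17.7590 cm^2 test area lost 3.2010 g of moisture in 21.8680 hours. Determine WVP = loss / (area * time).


Formula: WVP = loss / (area * time)
Substituting: WVP = 3.2010 / (17.7590 * 21.8680)
Result: 0.00824248 g/(cm^2*hr)


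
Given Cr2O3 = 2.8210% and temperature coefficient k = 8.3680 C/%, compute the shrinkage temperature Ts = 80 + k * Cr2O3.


Formula: Ts = 80 + k * Cr2O3
Substituting: Ts = 80 + 8.3680 * 2.8210
Result: 103.6061 C


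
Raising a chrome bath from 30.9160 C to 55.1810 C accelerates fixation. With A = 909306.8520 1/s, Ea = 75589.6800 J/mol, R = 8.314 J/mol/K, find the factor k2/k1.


T1 = 30.9160 + 273.15 = 304.0660 K; T2 = 55.1810 + 273.15 = 328.3310 K
k1 = A * exp(-Ea/(R*T1)) = 909306.8520 * exp(-75589.6800/(8.314*304.0660)) = 9.3951e-08 1/s
k2 = A * exp(-Ea/(R*T2)) = 909306.8520 * exp(-75589.6800/(8.314*328.3310)) = 8.5626e-07 1/s
k2/k1 = 8.5626e-07 / 9.3951e-08 = 9.1139


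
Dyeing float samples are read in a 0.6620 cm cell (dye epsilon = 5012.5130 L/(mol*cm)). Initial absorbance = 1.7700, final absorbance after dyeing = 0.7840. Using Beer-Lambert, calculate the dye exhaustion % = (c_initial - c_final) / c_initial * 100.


c_initial = A_i / (epsilon * l) = 1.7700 / (5012.5130 * 0.6620) = 5.3341e-04 mol/L
c_final = A_f / (epsilon * l) = 0.7840 / (5012.5130 * 0.6620) = 2.3627e-04 mol/L
Exhaustion = (c_initial - c_final) / c_initial * 100 = (5.3341e-04 - 2.3627e-04) / 5.3341e-04 * 100 = 55.7062 %


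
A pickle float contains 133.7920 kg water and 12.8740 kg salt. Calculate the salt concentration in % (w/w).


Formula: Conc = salt / (water + salt) * 100
Substituting: Conc = 12.8740 / (133.7920 + 12.8740) * 100
Result: 8.7778 %


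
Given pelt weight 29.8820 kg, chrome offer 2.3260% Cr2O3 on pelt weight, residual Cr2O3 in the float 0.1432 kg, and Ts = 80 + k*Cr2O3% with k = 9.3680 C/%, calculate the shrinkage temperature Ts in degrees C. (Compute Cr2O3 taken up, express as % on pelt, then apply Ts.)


Offered = pelt * offer_pct / 100 = 29.8820 * 2.3260 / 100 = 0.6951 kg
Uptake = offered - residual = 0.6951 - 0.1432 = 0.5519 kg
Cr2O3% on pelt = uptake / pelt * 100 = 0.5519 / 29.8820 * 100 = 1.8468 %
Ts = 80 + k * Cr2O3% = 80 + 9.3680 * 1.8468 = 97.3007 C


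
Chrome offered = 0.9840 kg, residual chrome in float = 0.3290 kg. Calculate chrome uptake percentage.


Formula: Uptake = (offered - residual) / offered * 100
Substituting: Uptake = (0.9840 - 0.3290) / 0.9840 * 100
Result: 66.5650 %


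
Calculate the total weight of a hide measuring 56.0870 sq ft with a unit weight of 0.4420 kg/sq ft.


Formula: Weight = area * weight_per_sqft
Substituting: Weight = 56.0870 * 0.4420
Result: 24.7905 kg


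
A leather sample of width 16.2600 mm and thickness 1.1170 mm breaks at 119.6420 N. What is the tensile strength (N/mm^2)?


Formula: TS = force / (width * thickness)
Substituting: TS = 119.6420 / (16.2600 * 1.1170)
Result: 6.5873 N/mm^2


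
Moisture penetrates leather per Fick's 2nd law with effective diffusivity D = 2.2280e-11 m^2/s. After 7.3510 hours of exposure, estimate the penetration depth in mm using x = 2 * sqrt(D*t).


t = 7.3510 hr * 3600 = 26463.6000 s
D * t = 2.2280e-11 * 26463.6000 = 5.8961e-07
x = 2 * sqrt(D*t) = 2 * sqrt(5.8961e-07) = 0.00153572 m = 1.5357 mm


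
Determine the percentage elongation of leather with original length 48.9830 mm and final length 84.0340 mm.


Formula: Elongation = (Lf - L0) / L0 * 100
Substituting: Elongation = (84.0340 - 48.9830) / 48.9830 * 100
Result: 71.5575 %


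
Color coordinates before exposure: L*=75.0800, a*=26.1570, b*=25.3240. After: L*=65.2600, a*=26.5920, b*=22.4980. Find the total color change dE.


dL = -9.8200, da = 0.4350, db = -2.8260
dE = sqrt((-9.8200)^2 + 0.4350^2 + (-2.8260)^2) = 10.2278


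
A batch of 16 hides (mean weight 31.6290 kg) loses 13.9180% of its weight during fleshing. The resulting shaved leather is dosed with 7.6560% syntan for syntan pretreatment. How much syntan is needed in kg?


Total_raw = N * avg_wt = 16 * 31.6290 = 506.0640 kg
Substrate = Total_raw * (1 - loss/100) = 506.0640 * (1 - 13.9180/100) = 435.6300 kg
Syntan = Substrate * pct / 100 = 435.6300 * 7.6560 / 100 = 33.3518 kg


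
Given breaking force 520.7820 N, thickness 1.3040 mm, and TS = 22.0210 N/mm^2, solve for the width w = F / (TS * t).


Formula: w = F / (TS * t)
Substituting: w = 520.7820 / (22.0210 * 1.3040)
Result: 18.1360 mm


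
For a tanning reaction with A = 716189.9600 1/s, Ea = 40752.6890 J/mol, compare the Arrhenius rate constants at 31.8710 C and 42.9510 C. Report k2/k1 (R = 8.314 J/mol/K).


T1 = 31.8710 + 273.15 = 305.0210 K; T2 = 42.9510 + 273.15 = 316.1010 K
k1 = A * exp(-Ea/(R*T1)) = 716189.9600 * exp(-40752.6890/(8.314*305.0210)) = 0.075146 1/s
k2 = A * exp(-Ea/(R*T2)) = 716189.9600 * exp(-40752.6890/(8.314*316.1010)) = 0.1320 1/s
k2/k1 = 0.1320 / 0.075146 = 1.7564


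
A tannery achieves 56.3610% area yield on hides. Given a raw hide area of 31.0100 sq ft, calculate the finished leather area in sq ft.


Formula: finished = raw * yield / 100
Substituting: finished = 31.0100 * 56.3610 / 100
Result: 17.4775 sq ft


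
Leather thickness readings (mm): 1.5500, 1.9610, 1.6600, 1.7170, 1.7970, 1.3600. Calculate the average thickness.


Formula: Average = sum / n
Substituting: Average = 10.0450 / 6
Result: 1.6742 mm


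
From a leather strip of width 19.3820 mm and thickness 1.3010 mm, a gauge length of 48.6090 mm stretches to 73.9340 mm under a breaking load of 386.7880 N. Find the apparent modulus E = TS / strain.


TS = F / (w * t) = 386.7880 / (19.3820 * 1.3010) = 15.3390 N/mm^2
strain = (Lf - L0) / L0 = (73.9340 - 48.6090) / 48.6090 = 0.5210
E = TS / strain = 15.3390 / 0.5210 = 29.4418 N/mm^2


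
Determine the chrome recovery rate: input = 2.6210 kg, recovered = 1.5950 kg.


Formula: Recovery = recovered / input * 100
Substituting: Recovery = 1.5950 / 2.6210 * 100
Result: 60.8546 %


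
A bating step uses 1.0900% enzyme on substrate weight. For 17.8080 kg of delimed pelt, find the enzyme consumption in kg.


Formula: Enzyme = substrate * pct / 100
Substituting: Enzyme = 17.8080 * 1.0900 / 100
Result: 0.1941 kg


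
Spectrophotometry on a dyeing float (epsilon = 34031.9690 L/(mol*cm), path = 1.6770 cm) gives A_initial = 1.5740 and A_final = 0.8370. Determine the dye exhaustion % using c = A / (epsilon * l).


c_initial = A_i / (epsilon * l) = 1.5740 / (34031.9690 * 1.6770) = 2.7579e-05 mol/L
c_final = A_f / (epsilon * l) = 0.8370 / (34031.9690 * 1.6770) = 1.4666e-05 mol/L
Exhaustion = (c_initial - c_final) / c_initial * 100 = (2.7579e-05 - 1.4666e-05) / 2.7579e-05 * 100 = 46.8234 %


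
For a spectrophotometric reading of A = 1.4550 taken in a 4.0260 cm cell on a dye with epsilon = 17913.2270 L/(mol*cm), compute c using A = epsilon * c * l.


Formula: c = A / (epsilon * l)
Substituting: c = 1.4550 / (17913.2270 * 4.0260)
Result: 2.0175e-05 mol/L


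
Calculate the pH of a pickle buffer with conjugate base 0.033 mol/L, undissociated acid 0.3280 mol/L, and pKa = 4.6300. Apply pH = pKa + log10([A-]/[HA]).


ratio = [A-] / [HA] = 0.033 / 0.3280 = 0.1006
log10(ratio) = -0.9974
pH = pKa + log10(ratio) = 4.6300 - 0.9974 = 3.6326


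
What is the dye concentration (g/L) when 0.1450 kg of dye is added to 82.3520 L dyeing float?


Formula: Conc = dye_mass(kg) / volume(L) * 1000
Substituting: Conc = 0.1450 / 82.3520 * 1000
Result: 1.7607 g/L


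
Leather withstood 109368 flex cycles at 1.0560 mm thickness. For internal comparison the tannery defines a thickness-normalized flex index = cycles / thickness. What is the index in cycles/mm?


Formula: Index = cycles / thickness
Substituting: Index = 109368 / 1.0560
Result: 103568.1818 cycles/mm


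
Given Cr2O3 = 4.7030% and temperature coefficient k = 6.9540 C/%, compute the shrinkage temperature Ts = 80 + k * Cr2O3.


Formula: Ts = 80 + k * Cr2O3
Substituting: Ts = 80 + 6.9540 * 4.7030
Result: 112.7047 C


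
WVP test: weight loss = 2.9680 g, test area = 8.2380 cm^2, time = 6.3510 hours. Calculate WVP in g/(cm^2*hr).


Formula: WVP = loss / (area * time)
Substituting: WVP = 2.9680 / (8.2380 * 6.3510)
Result: 0.0567283 g/(cm^2*hr)


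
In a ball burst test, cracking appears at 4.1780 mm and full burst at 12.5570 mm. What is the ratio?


Formula: Ratio = crack / burst
Substituting: Ratio = 4.1780 / 12.5570
Result: 0.3327


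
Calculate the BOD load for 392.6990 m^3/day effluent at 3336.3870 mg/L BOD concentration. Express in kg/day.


Formula: BOD_load = volume * conc / 1000
Substituting: BOD_load = 392.6990 * 3336.3870 / 1000
Result: 1310.1958 kg/day


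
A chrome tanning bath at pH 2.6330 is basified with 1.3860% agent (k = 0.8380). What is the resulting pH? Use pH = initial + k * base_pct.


Formula: pH_final = pH_initial + k * base_pct
Substituting: pH_final = 2.6330 + 0.8380 * 1.3860
Result: 3.7945


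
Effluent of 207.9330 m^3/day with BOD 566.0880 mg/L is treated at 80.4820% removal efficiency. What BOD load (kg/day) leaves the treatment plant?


Load_in = volume * conc / 1000 = 207.9330 * 566.0880 / 1000 = 117.7084 kg/day
Removed = Load_in * eff / 100 = 117.7084 * 80.4820 / 100 = 94.7341 kg/day
Load_out = Load_in - Removed = 117.7084 - 94.7341 = 22.9743 kg/day


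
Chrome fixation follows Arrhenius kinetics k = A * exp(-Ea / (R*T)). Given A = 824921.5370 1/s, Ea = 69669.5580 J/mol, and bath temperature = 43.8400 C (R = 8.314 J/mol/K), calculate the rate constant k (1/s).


T_K = T_C + 273.15 = 43.8400 + 273.15 = 316.9900 K
exponent = -Ea / (R * T_K) = -69669.5580 / (8.314 * 316.9900) = -26.4355
k = A * exp(exponent) = 824921.5370 * exp(-26.4355) = 2.7266e-06 1/s


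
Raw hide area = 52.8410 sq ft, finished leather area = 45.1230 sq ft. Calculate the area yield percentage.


Formula: Yield = finished / raw * 100
Substituting: Yield = 45.1230 / 52.8410 * 100
Result: 85.3939 %


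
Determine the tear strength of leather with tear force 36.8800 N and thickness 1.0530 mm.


Formula: Tear strength = force / thickness
Substituting: Tear strength = 36.8800 / 1.0530
Result: 35.0237 N/mm


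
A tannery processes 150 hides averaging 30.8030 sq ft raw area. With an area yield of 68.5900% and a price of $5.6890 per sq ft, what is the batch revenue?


Raw_total = N * avg_area = 150 * 30.8030 = 4620.4500 sq ft
Finished = Raw_total * yield / 100 = 4620.4500 * 68.5900 / 100 = 3169.1667 sq ft
Value = Finished * price = 3169.1667 * 5.6890 = 18029.3891 $


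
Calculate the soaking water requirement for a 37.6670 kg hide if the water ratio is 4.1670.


Formula: Water = hide_weight * ratio
Substituting: Water = 37.6670 * 4.1670
Result: 156.9584 kg


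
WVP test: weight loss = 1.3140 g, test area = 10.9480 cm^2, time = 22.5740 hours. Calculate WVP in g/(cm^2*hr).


Formula: WVP = loss / (area * time)
Substituting: WVP = 1.3140 / (10.9480 * 22.5740)
Result: 0.00531682 g/(cm^2*hr)


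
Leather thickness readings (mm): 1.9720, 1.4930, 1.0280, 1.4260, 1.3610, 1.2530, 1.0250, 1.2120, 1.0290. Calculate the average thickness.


Formula: Average = sum / n
Substituting: Average = 11.7990 / 9
Result: 1.3110 mm


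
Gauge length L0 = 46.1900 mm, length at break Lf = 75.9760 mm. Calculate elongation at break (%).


Formula: Elongation = (Lf - L0) / L0 * 100
Substituting: Elongation = (75.9760 - 46.1900) / 46.1900 * 100
Result: 64.4858 %


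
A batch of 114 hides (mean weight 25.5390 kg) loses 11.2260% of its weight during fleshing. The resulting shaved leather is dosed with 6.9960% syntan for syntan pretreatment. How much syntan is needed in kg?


Total_raw = N * avg_wt = 114 * 25.5390 = 2911.4460 kg
Substrate = Total_raw * (1 - loss/100) = 2911.4460 * (1 - 11.2260/100) = 2584.6071 kg
Syntan = Substrate * pct / 100 = 2584.6071 * 6.9960 / 100 = 180.8191 kg


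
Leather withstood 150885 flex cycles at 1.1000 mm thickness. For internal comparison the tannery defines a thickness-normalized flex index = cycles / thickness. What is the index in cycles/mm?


Formula: Index = cycles / thickness
Substituting: Index = 150885 / 1.1000
Result: 137168.1818 cycles/mm


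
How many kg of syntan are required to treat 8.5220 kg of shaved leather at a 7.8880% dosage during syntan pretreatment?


Formula: Syntan = substrate * pct / 100
Substituting: Syntan = 8.5220 * 7.8880 / 100
Result: 0.6722 kg


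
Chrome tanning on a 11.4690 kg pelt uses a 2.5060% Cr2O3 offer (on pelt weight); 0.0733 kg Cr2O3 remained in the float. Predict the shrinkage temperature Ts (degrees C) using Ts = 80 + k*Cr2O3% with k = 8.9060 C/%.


Offered = pelt * offer_pct / 100 = 11.4690 * 2.5060 / 100 = 0.2874 kg
Uptake = offered - residual = 0.2874 - 0.0733 = 0.2141 kg
Cr2O3% on pelt = uptake / pelt * 100 = 0.2141 / 11.4690 * 100 = 1.8669 %
Ts = 80 + k * Cr2O3% = 80 + 8.9060 * 1.8669 = 96.6265 C


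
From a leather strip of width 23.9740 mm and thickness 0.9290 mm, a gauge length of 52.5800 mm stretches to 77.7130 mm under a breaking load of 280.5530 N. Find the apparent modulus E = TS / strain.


TS = F / (w * t) = 280.5530 / (23.9740 * 0.9290) = 12.5968 N/mm^2
strain = (Lf - L0) / L0 = (77.7130 - 52.5800) / 52.5800 = 0.4780
E = TS / strain = 12.5968 / 0.4780 = 26.3533 N/mm^2


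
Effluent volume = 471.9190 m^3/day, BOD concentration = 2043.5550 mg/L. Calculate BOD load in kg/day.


Formula: BOD_load = volume * conc / 1000
Substituting: BOD_load = 471.9190 * 2043.5550 / 1000
Result: 964.3924 kg/day


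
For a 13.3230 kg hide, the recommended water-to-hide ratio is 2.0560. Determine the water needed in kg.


Formula: Water = hide_weight * ratio
Substituting: Water = 13.3230 * 2.0560
Result: 27.3921 kg


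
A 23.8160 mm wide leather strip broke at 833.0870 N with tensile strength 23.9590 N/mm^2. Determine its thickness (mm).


Formula: t = F / (TS * w)
Substituting: t = 833.0870 / (23.9590 * 23.8160)
Result: 1.4600 mm


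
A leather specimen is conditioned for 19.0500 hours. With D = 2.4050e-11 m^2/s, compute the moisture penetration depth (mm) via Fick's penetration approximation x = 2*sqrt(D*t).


t = 19.0500 hr * 3600 = 68580.0000 s
D * t = 2.4050e-11 * 68580.0000 = 1.6493e-06
x = 2 * sqrt(D*t) = 2 * sqrt(1.6493e-06) = 0.00256854 m = 2.5685 mm


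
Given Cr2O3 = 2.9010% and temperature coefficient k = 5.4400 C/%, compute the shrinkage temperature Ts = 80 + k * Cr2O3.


Formula: Ts = 80 + k * Cr2O3
Substituting: Ts = 80 + 5.4400 * 2.9010
Result: 95.7814 C


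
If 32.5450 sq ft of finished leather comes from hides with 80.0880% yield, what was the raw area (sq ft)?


Formula: raw = finished * 100 / yield
Substituting: raw = 32.5450 * 100 / 80.0880
Result: 40.6365 sq ft


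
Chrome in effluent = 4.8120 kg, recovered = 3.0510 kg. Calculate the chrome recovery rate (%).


Formula: Recovery = recovered / input * 100
Substituting: Recovery = 3.0510 / 4.8120 * 100
Result: 63.4040 %


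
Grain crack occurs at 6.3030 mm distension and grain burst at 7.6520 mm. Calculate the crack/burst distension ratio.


Formula: Ratio = crack / burst
Substituting: Ratio = 6.3030 / 7.6520
Result: 0.8237


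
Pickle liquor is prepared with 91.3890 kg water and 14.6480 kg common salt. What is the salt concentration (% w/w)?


Formula: Conc = salt / (water + salt) * 100
Substituting: Conc = 14.6480 / (91.3890 + 14.6480) * 100
Result: 13.8140 %


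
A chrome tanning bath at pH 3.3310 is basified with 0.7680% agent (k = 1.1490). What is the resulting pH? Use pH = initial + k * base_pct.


Formula: pH_final = pH_initial + k * base_pct
Substituting: pH_final = 3.3310 + 1.1490 * 0.7680
Result: 4.2134


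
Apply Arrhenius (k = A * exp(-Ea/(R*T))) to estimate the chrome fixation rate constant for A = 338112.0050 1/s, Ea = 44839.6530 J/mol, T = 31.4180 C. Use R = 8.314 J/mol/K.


T_K = T_C + 273.15 = 31.4180 + 273.15 = 304.5680 K
exponent = -Ea / (R * T_K) = -44839.6530 / (8.314 * 304.5680) = -17.7079
k = A * exp(exponent) = 338112.0050 * exp(-17.7079) = 0.00689607 1/s


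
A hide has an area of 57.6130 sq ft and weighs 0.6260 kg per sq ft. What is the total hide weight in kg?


Formula: Weight = area * weight_per_sqft
Substituting: Weight = 57.6130 * 0.6260
Result: 36.0657 kg


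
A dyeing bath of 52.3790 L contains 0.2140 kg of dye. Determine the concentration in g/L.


Formula: Conc = dye_mass(kg) / volume(L) * 1000
Substituting: Conc = 0.2140 / 52.3790 * 1000
Result: 4.0856 g/L


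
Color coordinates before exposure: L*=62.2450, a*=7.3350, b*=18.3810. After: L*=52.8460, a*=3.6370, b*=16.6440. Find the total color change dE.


dL = -9.3990, da = -3.6980, db = -1.7370
dE = sqrt((-9.3990)^2 + (-3.6980)^2 + (-1.7370)^2) = 10.2486


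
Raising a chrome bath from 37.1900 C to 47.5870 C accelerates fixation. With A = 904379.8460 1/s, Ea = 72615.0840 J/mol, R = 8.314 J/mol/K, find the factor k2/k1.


T1 = 37.1900 + 273.15 = 310.3400 K; T2 = 47.5870 + 273.15 = 320.7370 K
k1 = A * exp(-Ea/(R*T1)) = 904379.8460 * exp(-72615.0840/(8.314*310.3400)) = 5.4170e-07 1/s
k2 = A * exp(-Ea/(R*T2)) = 904379.8460 * exp(-72615.0840/(8.314*320.7370)) = 1.3489e-06 1/s
k2/k1 = 1.3489e-06 / 5.4170e-07 = 2.4900


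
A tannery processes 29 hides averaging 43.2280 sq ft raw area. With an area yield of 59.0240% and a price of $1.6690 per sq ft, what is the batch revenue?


Raw_total = N * avg_area = 29 * 43.2280 = 1253.6120 sq ft
Finished = Raw_total * yield / 100 = 1253.6120 * 59.0240 / 100 = 739.9319 sq ft
Value = Finished * price = 739.9319 * 1.6690 = 1234.9464 $


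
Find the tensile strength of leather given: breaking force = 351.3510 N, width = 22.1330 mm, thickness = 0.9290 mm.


Formula: TS = force / (width * thickness)
Substituting: TS = 351.3510 / (22.1330 * 0.9290)
Result: 17.0878 N/mm^2


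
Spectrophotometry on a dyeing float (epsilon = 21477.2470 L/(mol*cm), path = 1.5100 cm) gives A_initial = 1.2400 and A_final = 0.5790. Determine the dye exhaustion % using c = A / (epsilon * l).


c_initial = A_i / (epsilon * l) = 1.2400 / (21477.2470 * 1.5100) = 3.8235e-05 mol/L
c_final = A_f / (epsilon * l) = 0.5790 / (21477.2470 * 1.5100) = 1.7853e-05 mol/L
Exhaustion = (c_initial - c_final) / c_initial * 100 = (3.8235e-05 - 1.7853e-05) / 3.8235e-05 * 100 = 53.3065 %


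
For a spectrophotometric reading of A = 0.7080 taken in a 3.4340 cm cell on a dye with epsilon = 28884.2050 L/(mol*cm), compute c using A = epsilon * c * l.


Formula: c = A / (epsilon * l)
Substituting: c = 0.7080 / (28884.2050 * 3.4340)
Result: 7.1379e-06 mol/L


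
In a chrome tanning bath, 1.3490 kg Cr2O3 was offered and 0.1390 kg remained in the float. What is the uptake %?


Formula: Uptake = (offered - residual) / offered * 100
Substituting: Uptake = (1.3490 - 0.1390) / 1.3490 * 100
Result: 89.6961 %


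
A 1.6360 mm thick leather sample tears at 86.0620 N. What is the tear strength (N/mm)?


Formula: Tear strength = force / thickness
Substituting: Tear strength = 86.0620 / 1.6360
Result: 52.6051 N/mm


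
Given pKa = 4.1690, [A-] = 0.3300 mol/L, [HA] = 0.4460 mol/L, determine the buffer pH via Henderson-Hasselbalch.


ratio = [A-] / [HA] = 0.3300 / 0.4460 = 0.7399
log10(ratio) = -0.1308
pH = pKa + log10(ratio) = 4.1690 - 0.1308 = 4.0382


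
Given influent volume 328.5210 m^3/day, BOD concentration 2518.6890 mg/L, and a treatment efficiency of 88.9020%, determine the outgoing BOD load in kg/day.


Load_in = volume * conc / 1000 = 328.5210 * 2518.6890 / 1000 = 827.4422 kg/day
Removed = Load_in * eff / 100 = 827.4422 * 88.9020 / 100 = 735.6127 kg/day
Load_out = Load_in - Removed = 827.4422 - 735.6127 = 91.8295 kg/day


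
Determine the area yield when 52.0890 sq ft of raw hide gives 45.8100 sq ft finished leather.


Formula: Yield = finished / raw * 100
Substituting: Yield = 45.8100 / 52.0890 * 100
Result: 87.9456 %


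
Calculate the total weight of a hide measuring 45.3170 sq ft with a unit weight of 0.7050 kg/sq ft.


Formula: Weight = area * weight_per_sqft
Substituting: Weight = 45.3170 * 0.7050
Result: 31.9485 kg


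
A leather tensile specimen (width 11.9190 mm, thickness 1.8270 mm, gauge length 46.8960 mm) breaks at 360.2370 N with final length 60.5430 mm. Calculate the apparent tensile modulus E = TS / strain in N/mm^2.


TS = F / (w * t) = 360.2370 / (11.9190 * 1.8270) = 16.5428 N/mm^2
strain = (Lf - L0) / L0 = (60.5430 - 46.8960) / 46.8960 = 0.2910
E = TS / strain = 16.5428 / 0.2910 = 56.8471 N/mm^2


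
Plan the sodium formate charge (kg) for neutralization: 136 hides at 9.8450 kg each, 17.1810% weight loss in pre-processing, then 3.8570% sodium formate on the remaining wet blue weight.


Total_raw = N * avg_wt = 136 * 9.8450 = 1338.9200 kg
Substrate = Total_raw * (1 - loss/100) = 1338.9200 * (1 - 17.1810/100) = 1108.8802 kg
Neutralizer = Substrate * pct / 100 = 1108.8802 * 3.8570 / 100 = 42.7695 kg


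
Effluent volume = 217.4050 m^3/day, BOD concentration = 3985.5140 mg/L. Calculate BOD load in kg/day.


Formula: BOD_load = volume * conc / 1000
Substituting: BOD_load = 217.4050 * 3985.5140 / 1000
Result: 866.4707 kg/day


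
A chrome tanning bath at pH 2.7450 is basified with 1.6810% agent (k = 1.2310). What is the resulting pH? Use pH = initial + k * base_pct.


Formula: pH_final = pH_initial + k * base_pct
Substituting: pH_final = 2.7450 + 1.2310 * 1.6810
Result: 4.8143


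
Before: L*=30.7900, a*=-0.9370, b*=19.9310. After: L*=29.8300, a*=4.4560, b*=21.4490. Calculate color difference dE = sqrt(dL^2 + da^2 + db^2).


dL = -0.9600, da = 5.3930, db = 1.5180
dE = sqrt((-0.9600)^2 + 5.3930^2 + 1.5180^2) = 5.6842


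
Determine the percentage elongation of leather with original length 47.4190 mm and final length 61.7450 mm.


Formula: Elongation = (Lf - L0) / L0 * 100
Substituting: Elongation = (61.7450 - 47.4190) / 47.4190 * 100
Result: 30.2115 %


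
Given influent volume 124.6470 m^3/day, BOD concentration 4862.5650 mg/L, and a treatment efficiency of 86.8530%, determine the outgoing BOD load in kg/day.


Load_in = volume * conc / 1000 = 124.6470 * 4862.5650 / 1000 = 606.1041 kg/day
Removed = Load_in * eff / 100 = 606.1041 * 86.8530 / 100 = 526.4196 kg/day
Load_out = Load_in - Removed = 606.1041 - 526.4196 = 79.6845 kg/day


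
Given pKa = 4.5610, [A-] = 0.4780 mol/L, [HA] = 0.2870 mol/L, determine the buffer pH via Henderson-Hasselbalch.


ratio = [A-] / [HA] = 0.4780 / 0.2870 = 1.6655
log10(ratio) = 0.2215
pH = pKa + log10(ratio) = 4.5610 + 0.2215 = 4.7825


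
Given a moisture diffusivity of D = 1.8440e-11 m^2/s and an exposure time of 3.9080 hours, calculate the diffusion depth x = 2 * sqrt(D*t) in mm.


t = 3.9080 hr * 3600 = 14068.8000 s
D * t = 1.8440e-11 * 14068.8000 = 2.5943e-07
x = 2 * sqrt(D*t) = 2 * sqrt(2.5943e-07) = 0.00101868 m = 1.0187 mm


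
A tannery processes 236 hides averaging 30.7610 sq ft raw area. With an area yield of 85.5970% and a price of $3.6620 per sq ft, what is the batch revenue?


Raw_total = N * avg_area = 236 * 30.7610 = 7259.5960 sq ft
Finished = Raw_total * yield / 100 = 7259.5960 * 85.5970 / 100 = 6213.9964 sq ft
Value = Finished * price = 6213.9964 * 3.6620 = 22755.6548 $


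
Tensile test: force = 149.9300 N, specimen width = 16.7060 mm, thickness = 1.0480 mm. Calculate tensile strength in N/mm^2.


Formula: TS = force / (width * thickness)
Substituting: TS = 149.9300 / (16.7060 * 1.0480)
Result: 8.5636 N/mm^2


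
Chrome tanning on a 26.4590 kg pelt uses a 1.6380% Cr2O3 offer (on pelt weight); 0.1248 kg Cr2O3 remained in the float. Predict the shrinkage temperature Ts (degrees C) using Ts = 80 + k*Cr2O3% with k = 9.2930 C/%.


Offered = pelt * offer_pct / 100 = 26.4590 * 1.6380 / 100 = 0.4334 kg
Uptake = offered - residual = 0.4334 - 0.1248 = 0.3086 kg
Cr2O3% on pelt = uptake / pelt * 100 = 0.3086 / 26.4590 * 100 = 1.1663 %
Ts = 80 + k * Cr2O3% = 80 + 9.2930 * 1.1663 = 90.8387 C


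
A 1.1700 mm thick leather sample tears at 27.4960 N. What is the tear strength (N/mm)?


Formula: Tear strength = force / thickness
Substituting: Tear strength = 27.4960 / 1.1700
Result: 23.5009 N/mm


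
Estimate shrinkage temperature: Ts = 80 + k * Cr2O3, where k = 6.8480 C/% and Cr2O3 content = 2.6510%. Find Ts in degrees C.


Formula: Ts = 80 + k * Cr2O3
Substituting: Ts = 80 + 6.8480 * 2.6510
Result: 98.1540 C


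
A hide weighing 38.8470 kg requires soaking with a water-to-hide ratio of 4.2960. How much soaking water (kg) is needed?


Formula: Water = hide_weight * ratio
Substituting: Water = 38.8470 * 4.2960
Result: 166.8867 kg


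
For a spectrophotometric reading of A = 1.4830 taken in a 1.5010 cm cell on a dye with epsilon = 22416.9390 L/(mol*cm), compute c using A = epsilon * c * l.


Formula: c = A / (epsilon * l)
Substituting: c = 1.4830 / (22416.9390 * 1.5010)
Result: 4.4074e-05 mol/L


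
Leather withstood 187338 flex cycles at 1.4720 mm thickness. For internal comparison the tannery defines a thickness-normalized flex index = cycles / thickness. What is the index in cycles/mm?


Formula: Index = cycles / thickness
Substituting: Index = 187338 / 1.4720
Result: 127267.6630 cycles/mm


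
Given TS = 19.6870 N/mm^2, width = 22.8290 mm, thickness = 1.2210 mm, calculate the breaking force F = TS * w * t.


Formula: F = TS * w * t
Substituting: F = 19.6870 * 22.8290 * 1.2210
Result: 548.7596 N


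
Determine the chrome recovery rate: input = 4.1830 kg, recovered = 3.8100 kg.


Formula: Recovery = recovered / input * 100
Substituting: Recovery = 3.8100 / 4.1830 * 100
Result: 91.0830 %


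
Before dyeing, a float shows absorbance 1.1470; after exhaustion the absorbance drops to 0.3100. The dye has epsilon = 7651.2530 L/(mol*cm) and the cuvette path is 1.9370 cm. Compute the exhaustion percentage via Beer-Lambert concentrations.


c_initial = A_i / (epsilon * l) = 1.1470 / (7651.2530 * 1.9370) = 7.7393e-05 mol/L
c_final = A_f / (epsilon * l) = 0.3100 / (7651.2530 * 1.9370) = 2.0917e-05 mol/L
Exhaustion = (c_initial - c_final) / c_initial * 100 = (7.7393e-05 - 2.0917e-05) / 7.7393e-05 * 100 = 72.9730 %


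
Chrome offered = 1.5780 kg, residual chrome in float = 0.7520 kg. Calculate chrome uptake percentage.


Formula: Uptake = (offered - residual) / offered * 100
Substituting: Uptake = (1.5780 - 0.7520) / 1.5780 * 100
Result: 52.3447 %


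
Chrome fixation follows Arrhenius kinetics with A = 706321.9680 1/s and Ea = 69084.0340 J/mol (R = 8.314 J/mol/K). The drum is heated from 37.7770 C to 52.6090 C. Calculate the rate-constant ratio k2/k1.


T1 = 37.7770 + 273.15 = 310.9270 K; T2 = 52.6090 + 273.15 = 325.7590 K
k1 = A * exp(-Ea/(R*T1)) = 706321.9680 * exp(-69084.0340/(8.314*310.9270)) = 1.7487e-06 1/s
k2 = A * exp(-Ea/(R*T2)) = 706321.9680 * exp(-69084.0340/(8.314*325.7590)) = 5.9041e-06 1/s
k2/k1 = 5.9041e-06 / 1.7487e-06 = 3.3763


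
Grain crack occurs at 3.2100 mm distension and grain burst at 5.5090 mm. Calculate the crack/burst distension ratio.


Formula: Ratio = crack / burst
Substituting: Ratio = 3.2100 / 5.5090
Result: 0.5827


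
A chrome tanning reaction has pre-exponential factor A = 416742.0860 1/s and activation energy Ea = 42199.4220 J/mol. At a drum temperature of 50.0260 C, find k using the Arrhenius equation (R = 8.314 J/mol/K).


T_K = T_C + 273.15 = 50.0260 + 273.15 = 323.1760 K
exponent = -Ea / (R * T_K) = -42199.4220 / (8.314 * 323.1760) = -15.7057
k = A * exp(exponent) = 416742.0860 * exp(-15.7057) = 0.0629459 1/s
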